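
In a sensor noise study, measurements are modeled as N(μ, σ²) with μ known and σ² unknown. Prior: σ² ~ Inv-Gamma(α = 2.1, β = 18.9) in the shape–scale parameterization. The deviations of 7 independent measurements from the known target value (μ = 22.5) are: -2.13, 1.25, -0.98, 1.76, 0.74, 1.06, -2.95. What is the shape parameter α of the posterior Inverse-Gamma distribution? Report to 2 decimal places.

5.60

With known mean μ and an Inverse-Gamma(α, β) prior on σ², the Normal likelihood is conjugate: posterior is Inv-Gamma(α + n/2, β + Σ(xᵢ−μ)²/2).
Σ(xᵢ−μ)² = (-2.13)² + (1.25)² + (-0.98)² + (1.76)² + (0.74)² + (1.06)² + (-2.95)² = 20.5311.
Posterior: Inv-Gamma(2.1 + 7/2, 18.9 + 20.5311/2) = Inv-Gamma(5.60, 29.16555).
Posterior α = 5.60.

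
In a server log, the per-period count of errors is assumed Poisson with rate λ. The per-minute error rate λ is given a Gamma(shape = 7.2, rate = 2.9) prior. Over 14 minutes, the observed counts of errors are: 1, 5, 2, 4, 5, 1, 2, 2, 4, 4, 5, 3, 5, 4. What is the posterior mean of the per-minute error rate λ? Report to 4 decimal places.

With a Gamma(shape α, rate β) prior, the Poisson likelihood is conjugate: the posterior is Gamma(α + ΣXᵢ, β + n).
Sum of counts S = 47 over n = 14 minutes.
Posterior: Gamma(α+S, β+n) = Gamma(7.2+47, 2.9+14) = Gamma(54.2, 16.9).
Posterior mean = α/β = 54.2/16.9 = 3.2071.

3.2071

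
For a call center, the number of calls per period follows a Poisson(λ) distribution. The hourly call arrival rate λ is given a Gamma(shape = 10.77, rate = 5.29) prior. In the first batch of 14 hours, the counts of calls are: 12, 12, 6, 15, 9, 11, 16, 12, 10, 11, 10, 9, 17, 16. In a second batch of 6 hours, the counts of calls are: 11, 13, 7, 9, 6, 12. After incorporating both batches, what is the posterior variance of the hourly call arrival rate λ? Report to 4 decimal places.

With a Gamma(shape α, rate β) prior, the Poisson likelihood is conjugate: the posterior is Gamma(α + ΣXᵢ, β + n).
Batch 1: sum of counts S = 166 over n = 14 hours.
After batch 1: Gamma(α+S, β+n) = Gamma(10.77+166, 5.29+14) = Gamma(176.77, 19.29).
Batch 2: sum of counts S = 58 over n = 6 hours.
After batch 2: Gamma(α+S, β+n) = Gamma(176.77+58, 19.29+6) = Gamma(234.77, 25.29).
Var = α/β² = 234.77/25.29² = 0.3671.

0.3671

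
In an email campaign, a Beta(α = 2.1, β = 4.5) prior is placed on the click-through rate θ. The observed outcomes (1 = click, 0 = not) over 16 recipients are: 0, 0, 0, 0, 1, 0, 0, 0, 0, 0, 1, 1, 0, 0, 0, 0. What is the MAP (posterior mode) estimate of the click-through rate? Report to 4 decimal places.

The Beta prior is conjugate to a Binomial/Bernoulli likelihood; the update adds successes to α and failures to β.
Posterior: Beta(α+k, β+n−k) = Beta(2.1+3, 4.5+13) = Beta(5.1, 17.5).
Mode of Beta(a,b) for a,b>1 is (a−1)/(a+b−2) = 4.1/20.6 = 0.1990.

0.1990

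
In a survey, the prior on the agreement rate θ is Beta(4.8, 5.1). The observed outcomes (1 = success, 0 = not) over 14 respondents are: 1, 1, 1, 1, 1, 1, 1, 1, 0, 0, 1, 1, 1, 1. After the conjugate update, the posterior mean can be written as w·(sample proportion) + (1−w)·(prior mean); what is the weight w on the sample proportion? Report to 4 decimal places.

0.5858

The Beta prior is conjugate to a Binomial/Bernoulli likelihood; the update adds successes to α and failures to β.
Posterior mean = (α₀+k)/(α₀+β₀+n) = [n/(α₀+β₀+n)]·(k/n) + [(α₀+β₀)/(α₀+β₀+n)]·α₀/(α₀+β₀), so only n and the prior enter the weight.
The weight on the data is w = n/(α₀+β₀+n) = 14/(4.8+5.1+14) = 14/23.9 = 0.5858.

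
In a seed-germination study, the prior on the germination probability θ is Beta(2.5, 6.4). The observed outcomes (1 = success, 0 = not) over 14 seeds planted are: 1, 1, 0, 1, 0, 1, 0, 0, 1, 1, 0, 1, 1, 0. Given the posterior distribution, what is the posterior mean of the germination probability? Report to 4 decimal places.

0.4585

The Beta prior is conjugate to a Binomial/Bernoulli likelihood; the update adds successes to α and failures to β.
Posterior: Beta(α+k, β+n−k) = Beta(2.5+8, 6.4+6) = Beta(10.5, 12.4).
Posterior mean = α/(α+β) = 10.5/22.9 = 0.4585.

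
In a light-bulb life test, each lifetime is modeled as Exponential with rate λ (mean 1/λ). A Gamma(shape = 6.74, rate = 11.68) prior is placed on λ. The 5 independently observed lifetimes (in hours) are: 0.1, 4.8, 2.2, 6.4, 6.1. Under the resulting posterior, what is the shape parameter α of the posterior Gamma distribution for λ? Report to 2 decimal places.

11.74

With a Gamma(shape α, rate β) prior on the exponential rate λ, the posterior after n observations with total T = Σxᵢ is Gamma(α+n, β+T).
Sum of observations T = 19.6 hours; n = 5.
Posterior: Gamma(6.74+5, 11.68+19.6) = Gamma(11.74, 31.28).
Posterior α = 11.74.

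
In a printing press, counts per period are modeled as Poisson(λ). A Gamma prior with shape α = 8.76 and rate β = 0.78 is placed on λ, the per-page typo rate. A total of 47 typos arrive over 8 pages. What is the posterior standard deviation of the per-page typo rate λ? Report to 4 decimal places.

With a Gamma(shape α, rate β) prior, the Poisson likelihood is conjugate: the posterior is Gamma(α + ΣXᵢ, β + n).
Posterior: Gamma(α+S, β+n) = Gamma(8.76+47, 0.78+8) = Gamma(55.76, 8.78).
SD = √α/β = √55.76/8.78 = 0.8505.

0.8505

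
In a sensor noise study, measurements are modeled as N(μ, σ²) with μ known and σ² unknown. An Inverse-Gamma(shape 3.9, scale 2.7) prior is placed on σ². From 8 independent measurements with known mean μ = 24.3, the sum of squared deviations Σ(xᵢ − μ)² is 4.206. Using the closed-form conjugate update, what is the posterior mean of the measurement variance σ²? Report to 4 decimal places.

0.6961

With known mean μ and an Inverse-Gamma(α, β) prior on σ², the Normal likelihood is conjugate: posterior is Inv-Gamma(α + n/2, β + Σ(xᵢ−μ)²/2).
Posterior: Inv-Gamma(3.9 + 8/2, 2.7 + 4.206/2) = Inv-Gamma(7.90, 4.8030).
E[σ²|data] = β/(α−1) = 4.8030/6.90 = 0.6961.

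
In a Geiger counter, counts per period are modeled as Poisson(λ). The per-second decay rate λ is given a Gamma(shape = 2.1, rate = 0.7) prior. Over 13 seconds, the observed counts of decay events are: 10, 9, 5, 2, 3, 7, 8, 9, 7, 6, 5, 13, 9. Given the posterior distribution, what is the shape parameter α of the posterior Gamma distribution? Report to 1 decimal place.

With a Gamma(shape α, rate β) prior, the Poisson likelihood is conjugate: the posterior is Gamma(α + ΣXᵢ, β + n).
Sum of counts S = 93 over n = 13 seconds.
Posterior: Gamma(α+S, β+n) = Gamma(2.1+93, 0.7+13) = Gamma(95.1, 13.7).
Posterior α = 95.1.

95.1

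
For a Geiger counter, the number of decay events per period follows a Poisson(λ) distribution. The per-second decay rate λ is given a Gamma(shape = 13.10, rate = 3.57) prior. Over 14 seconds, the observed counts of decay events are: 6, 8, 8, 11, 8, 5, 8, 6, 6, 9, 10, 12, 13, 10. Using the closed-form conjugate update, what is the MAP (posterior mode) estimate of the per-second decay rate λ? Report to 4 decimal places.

With a Gamma(shape α, rate β) prior, the Poisson likelihood is conjugate: the posterior is Gamma(α + ΣXᵢ, β + n).
Sum of counts S = 120 over n = 14 seconds.
Posterior: Gamma(α+S, β+n) = Gamma(13.10+120, 3.57+14) = Gamma(133.10, 17.57).
Mode of Gamma(α,β) for α≥1 is (α−1)/β = 132.10/17.57 = 7.5185.

7.5185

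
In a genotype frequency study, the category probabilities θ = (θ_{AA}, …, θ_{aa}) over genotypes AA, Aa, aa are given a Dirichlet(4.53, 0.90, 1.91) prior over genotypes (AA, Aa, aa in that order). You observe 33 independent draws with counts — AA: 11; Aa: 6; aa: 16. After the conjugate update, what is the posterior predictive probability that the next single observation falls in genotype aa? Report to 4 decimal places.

0.4440

The Dirichlet prior is conjugate to the Multinomial likelihood: each posterior αⱼ = prior αⱼ + observed count nⱼ.
Posterior concentration: (15.53, 6.90, 17.91), total = 40.34.
P(next = aa | data) = α_{aa}/Σα = 0.4440.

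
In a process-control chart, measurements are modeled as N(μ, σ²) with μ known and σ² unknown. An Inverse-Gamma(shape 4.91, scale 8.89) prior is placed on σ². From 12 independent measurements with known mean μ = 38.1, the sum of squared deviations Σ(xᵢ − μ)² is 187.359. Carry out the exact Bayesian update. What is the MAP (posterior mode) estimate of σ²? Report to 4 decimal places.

With known mean μ and an Inverse-Gamma(α, β) prior on σ², the Normal likelihood is conjugate: posterior is Inv-Gamma(α + n/2, β + Σ(xᵢ−μ)²/2).
Posterior: Inv-Gamma(4.91 + 12/2, 8.89 + 187.359/2) = Inv-Gamma(10.91, 102.5695).
Mode = β/(α+1) = 102.5695/11.91 = 8.6120.

8.6120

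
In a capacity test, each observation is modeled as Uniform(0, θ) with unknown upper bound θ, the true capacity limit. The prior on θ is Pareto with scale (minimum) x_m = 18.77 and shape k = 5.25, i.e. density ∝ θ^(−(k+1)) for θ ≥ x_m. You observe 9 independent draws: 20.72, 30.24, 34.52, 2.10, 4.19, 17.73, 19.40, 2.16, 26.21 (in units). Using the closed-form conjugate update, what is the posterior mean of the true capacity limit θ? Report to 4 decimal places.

A Pareto(scale x_m, shape k) prior on the upper bound θ of Uniform(0, θ) is conjugate: posterior is Pareto(max(x_m, max xᵢ), k + n).
Sample maximum = 34.52; prior scale x_m = 18.77 → posterior scale = max = 34.52.
Posterior shape = 5.25 + 9 = 14.25.
E[θ|data] = k·x_m/(k−1) = 14.25·34.52/13.25 = 37.1253.

37.1253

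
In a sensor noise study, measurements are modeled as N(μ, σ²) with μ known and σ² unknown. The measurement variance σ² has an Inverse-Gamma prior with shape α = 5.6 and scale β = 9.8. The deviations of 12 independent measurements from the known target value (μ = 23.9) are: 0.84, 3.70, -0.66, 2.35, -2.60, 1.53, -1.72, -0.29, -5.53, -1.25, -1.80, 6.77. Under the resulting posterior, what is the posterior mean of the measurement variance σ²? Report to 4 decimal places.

With known mean μ and an Inverse-Gamma(α, β) prior on σ², the Normal likelihood is conjugate: posterior is Inv-Gamma(α + n/2, β + Σ(xᵢ−μ)²/2).
Σ(xᵢ−μ)² = (0.84)² + (3.70)² + (-0.66)² + (2.35)² + (-2.60)² + (1.53)² + (-1.72)² + (-0.29)² + (-5.53)² + (-1.25)² + (-1.80)² + (6.77)² = 113.7134.
Posterior: Inv-Gamma(5.6 + 12/2, 9.8 + 113.7134/2) = Inv-Gamma(11.60, 66.65670).
E[σ²|data] = β/(α−1) = 66.65670/10.60 = 6.2884.

6.2884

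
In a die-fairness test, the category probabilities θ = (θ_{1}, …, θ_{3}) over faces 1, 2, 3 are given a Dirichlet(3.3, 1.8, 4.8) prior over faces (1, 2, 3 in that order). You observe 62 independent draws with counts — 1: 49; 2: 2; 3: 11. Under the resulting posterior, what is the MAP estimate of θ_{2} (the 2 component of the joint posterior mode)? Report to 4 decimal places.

0.0406

The Dirichlet prior is conjugate to the Multinomial likelihood: each posterior αⱼ = prior αⱼ + observed count nⱼ.
Posterior concentration: (52.3, 3.8, 15.8), total = 71.9.
Joint mode component: (α_{2}−1)/(Σα−K) = 2.8/68.9 = 0.0406.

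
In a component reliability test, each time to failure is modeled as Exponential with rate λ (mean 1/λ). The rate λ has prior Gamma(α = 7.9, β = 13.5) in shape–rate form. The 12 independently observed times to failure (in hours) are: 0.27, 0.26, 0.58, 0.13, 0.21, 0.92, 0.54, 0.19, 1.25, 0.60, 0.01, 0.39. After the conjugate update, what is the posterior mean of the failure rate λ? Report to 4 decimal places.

1.0557

With a Gamma(shape α, rate β) prior on the exponential rate λ, the posterior after n observations with total T = Σxᵢ is Gamma(α+n, β+T).
Sum of observations T = 5.35 hours; n = 12.
Posterior: Gamma(7.9+12, 13.5+5.35) = Gamma(19.9, 18.85).
Posterior mean of λ = α/β = 19.9/18.85 = 1.0557.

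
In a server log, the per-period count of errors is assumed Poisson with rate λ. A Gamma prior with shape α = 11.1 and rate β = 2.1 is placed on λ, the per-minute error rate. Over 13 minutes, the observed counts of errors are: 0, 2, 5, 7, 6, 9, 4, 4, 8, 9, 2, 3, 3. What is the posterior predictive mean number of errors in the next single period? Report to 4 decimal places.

4.8411

With a Gamma(shape α, rate β) prior, the Poisson likelihood is conjugate: the posterior is Gamma(α + ΣXᵢ, β + n).
Sum of counts S = 62 over n = 13 minutes.
Posterior: Gamma(α+S, β+n) = Gamma(11.1+62, 2.1+13) = Gamma(73.1, 15.1).
The predictive distribution for one future period is NegBinom with mean α/β = 4.8411.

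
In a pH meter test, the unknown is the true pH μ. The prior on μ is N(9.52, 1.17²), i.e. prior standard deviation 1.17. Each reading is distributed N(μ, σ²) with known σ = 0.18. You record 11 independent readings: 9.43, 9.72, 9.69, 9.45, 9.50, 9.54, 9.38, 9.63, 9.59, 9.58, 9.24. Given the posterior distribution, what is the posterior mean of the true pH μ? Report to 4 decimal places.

For Normal data with known variance σ², a Normal(μ₀, σ₀²) prior on μ is conjugate. Posterior precision = 1/σ₀² + n/σ²; posterior mean is the precision-weighted average of μ₀ and x̄.
Σxᵢ = 9.43 + 9.72 + 9.69 + 9.45 + 9.50 + 9.54 + 9.38 + 9.63 + 9.59 + 9.58 + 9.24 = 104.75, so n·x̄ = 104.75.
σ₀² = 1.17² = 1.3689, σ² = 0.18² = 0.0324; σ² + n·σ₀² = 0.0324 + 11·1.3689 = 15.0903.
Posterior mean = (μ₀/σ₀² + n·x̄/σ²)/(1/σ₀² + n/σ²) = (σ²·μ₀ + σ₀²·n·x̄)/(σ² + n·σ₀²) = (0.0324·9.52 + 1.3689·104.75)/15.0903 = 143.700723/15.0903 = 9.5227.

9.5227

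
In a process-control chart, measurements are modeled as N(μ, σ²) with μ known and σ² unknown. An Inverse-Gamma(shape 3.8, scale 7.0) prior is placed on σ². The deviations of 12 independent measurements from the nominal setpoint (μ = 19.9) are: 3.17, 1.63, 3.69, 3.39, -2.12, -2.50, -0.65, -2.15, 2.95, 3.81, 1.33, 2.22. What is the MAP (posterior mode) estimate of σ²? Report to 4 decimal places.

With known mean μ and an Inverse-Gamma(α, β) prior on σ², the Normal likelihood is conjugate: posterior is Inv-Gamma(α + n/2, β + Σ(xᵢ−μ)²/2).
Σ(xᵢ−μ)² = (3.17)² + (1.63)² + (3.69)² + (3.39)² + (-2.12)² + (-2.50)² + (-0.65)² + (-2.15)² + (2.95)² + (3.81)² + (1.33)² + (2.22)² = 83.5193.
Posterior: Inv-Gamma(3.8 + 12/2, 7.0 + 83.5193/2) = Inv-Gamma(9.80, 48.75965).
Mode = β/(α+1) = 48.75965/10.80 = 4.5148.

4.5148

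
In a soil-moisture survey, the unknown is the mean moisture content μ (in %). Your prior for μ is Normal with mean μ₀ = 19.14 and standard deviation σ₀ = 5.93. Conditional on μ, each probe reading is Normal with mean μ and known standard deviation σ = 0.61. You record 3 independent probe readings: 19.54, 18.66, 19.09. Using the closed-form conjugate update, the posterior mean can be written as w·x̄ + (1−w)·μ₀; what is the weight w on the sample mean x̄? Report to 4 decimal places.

For Normal data with known variance σ², a Normal(μ₀, σ₀²) prior on μ is conjugate. Posterior precision = 1/σ₀² + n/σ²; posterior mean is the precision-weighted average of μ₀ and x̄.
σ₀² = 5.93² = 35.1649, σ² = 0.61² = 0.3721. Prior precision 1/σ₀² = 1/35.1649; data precision n/σ² = 3/0.3721.
w = (n/σ²)/(1/σ₀² + n/σ²) = n·σ₀²/(σ² + n·σ₀²) = 3·35.1649/(0.3721 + 3·35.1649) = 105.4947/105.8668 = 0.9965.

0.9965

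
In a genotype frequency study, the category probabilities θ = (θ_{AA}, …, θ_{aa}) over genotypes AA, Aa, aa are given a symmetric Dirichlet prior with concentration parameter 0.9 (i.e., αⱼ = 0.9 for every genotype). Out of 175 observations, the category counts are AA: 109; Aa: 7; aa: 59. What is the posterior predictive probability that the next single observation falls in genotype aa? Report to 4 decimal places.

The Dirichlet prior is conjugate to the Multinomial likelihood: each posterior αⱼ = prior αⱼ + observed count nⱼ.
Posterior concentration: (109.9, 7.9, 59.9), total = 177.7.
P(next = aa | data) = α_{aa}/Σα = 0.3371.

0.3371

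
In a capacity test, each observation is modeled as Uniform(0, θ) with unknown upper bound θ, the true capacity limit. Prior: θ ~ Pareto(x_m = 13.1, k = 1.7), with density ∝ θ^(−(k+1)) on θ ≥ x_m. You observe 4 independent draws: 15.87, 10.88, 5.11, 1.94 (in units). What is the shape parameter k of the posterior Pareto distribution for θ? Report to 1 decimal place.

5.7

A Pareto(scale x_m, shape k) prior on the upper bound θ of Uniform(0, θ) is conjugate: posterior is Pareto(max(x_m, max xᵢ), k + n).
Sample maximum = 15.87; prior scale x_m = 13.1 → posterior scale = max = 15.87.
Posterior shape = 1.7 + 4 = 5.7.
Posterior shape k = 5.7.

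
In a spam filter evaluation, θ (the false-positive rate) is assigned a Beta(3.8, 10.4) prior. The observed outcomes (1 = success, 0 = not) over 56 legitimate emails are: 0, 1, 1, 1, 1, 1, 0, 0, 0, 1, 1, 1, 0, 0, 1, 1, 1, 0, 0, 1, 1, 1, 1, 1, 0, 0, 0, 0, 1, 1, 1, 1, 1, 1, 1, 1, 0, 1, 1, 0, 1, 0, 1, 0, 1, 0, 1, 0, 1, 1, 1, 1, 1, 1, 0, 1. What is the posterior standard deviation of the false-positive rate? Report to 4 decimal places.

The Beta prior is conjugate to a Binomial/Bernoulli likelihood; the update adds successes to α and failures to β.
Posterior: Beta(α+k, β+n−k) = Beta(3.8+37, 10.4+19) = Beta(40.8, 29.4).
Var = αβ/((α+β)²(α+β+1)) = 40.8·29.4/(70.2²·71.2) = 0.00341864; SD = √0.00341864 = 0.0585.

0.0585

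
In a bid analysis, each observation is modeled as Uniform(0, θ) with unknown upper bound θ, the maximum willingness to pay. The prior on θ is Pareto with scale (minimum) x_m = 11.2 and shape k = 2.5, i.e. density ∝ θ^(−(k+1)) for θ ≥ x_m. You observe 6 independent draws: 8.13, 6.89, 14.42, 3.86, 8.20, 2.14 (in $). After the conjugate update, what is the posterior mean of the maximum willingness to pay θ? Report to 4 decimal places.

A Pareto(scale x_m, shape k) prior on the upper bound θ of Uniform(0, θ) is conjugate: posterior is Pareto(max(x_m, max xᵢ), k + n).
Sample maximum = 14.42; prior scale x_m = 11.2 → posterior scale = max = 14.42.
Posterior shape = 2.5 + 6 = 8.5.
E[θ|data] = k·x_m/(k−1) = 8.5·14.42/7.5 = 16.3427.

16.3427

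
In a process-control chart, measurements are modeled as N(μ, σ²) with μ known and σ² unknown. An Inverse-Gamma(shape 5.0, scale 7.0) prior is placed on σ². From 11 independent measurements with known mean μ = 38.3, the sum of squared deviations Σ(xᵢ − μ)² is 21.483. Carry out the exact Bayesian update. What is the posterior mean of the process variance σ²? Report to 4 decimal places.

With known mean μ and an Inverse-Gamma(α, β) prior on σ², the Normal likelihood is conjugate: posterior is Inv-Gamma(α + n/2, β + Σ(xᵢ−μ)²/2).
Posterior: Inv-Gamma(5.0 + 11/2, 7.0 + 21.483/2) = Inv-Gamma(10.50, 17.7415).
E[σ²|data] = β/(α−1) = 17.7415/9.50 = 1.8675.

1.8675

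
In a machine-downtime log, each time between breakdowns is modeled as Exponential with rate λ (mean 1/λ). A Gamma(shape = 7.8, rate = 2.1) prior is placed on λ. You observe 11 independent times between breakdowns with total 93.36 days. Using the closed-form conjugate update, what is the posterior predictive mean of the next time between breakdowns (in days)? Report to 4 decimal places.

5.3629

With a Gamma(shape α, rate β) prior on the exponential rate λ, the posterior after n observations with total T = Σxᵢ is Gamma(α+n, β+T).
Posterior: Gamma(7.8+11, 2.1+93.36) = Gamma(18.8, 95.46).
The predictive distribution for the next observation is Lomax; its mean is β/(α−1) = 95.46/17.8 = 5.3629.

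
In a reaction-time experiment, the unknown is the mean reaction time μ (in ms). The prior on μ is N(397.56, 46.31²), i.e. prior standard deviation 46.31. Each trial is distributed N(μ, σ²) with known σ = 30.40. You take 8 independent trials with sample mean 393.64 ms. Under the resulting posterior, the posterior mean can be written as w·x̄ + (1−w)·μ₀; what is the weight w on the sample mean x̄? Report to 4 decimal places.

0.9489

For Normal data with known variance σ², a Normal(μ₀, σ₀²) prior on μ is conjugate. Posterior precision = 1/σ₀² + n/σ²; posterior mean is the precision-weighted average of μ₀ and x̄.
σ₀² = 46.31² = 2144.6161, σ² = 30.40² = 924.16. Prior precision 1/σ₀² = 1/2144.6161; data precision n/σ² = 8/924.16.
w = (n/σ²)/(1/σ₀² + n/σ²) = n·σ₀²/(σ² + n·σ₀²) = 8·2144.6161/(924.16 + 8·2144.6161) = 17156.9288/18081.0888 = 0.9489.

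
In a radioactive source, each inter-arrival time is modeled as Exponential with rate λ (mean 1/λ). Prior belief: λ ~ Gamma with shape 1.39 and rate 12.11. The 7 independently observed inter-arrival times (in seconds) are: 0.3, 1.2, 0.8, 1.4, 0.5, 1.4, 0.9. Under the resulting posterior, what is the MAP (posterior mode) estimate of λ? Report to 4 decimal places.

With a Gamma(shape α, rate β) prior on the exponential rate λ, the posterior after n observations with total T = Σxᵢ is Gamma(α+n, β+T).
Sum of observations T = 6.5 seconds; n = 7.
Posterior: Gamma(1.39+7, 12.11+6.5) = Gamma(8.39, 18.61).
Mode = (α−1)/β = 0.3971.

0.3971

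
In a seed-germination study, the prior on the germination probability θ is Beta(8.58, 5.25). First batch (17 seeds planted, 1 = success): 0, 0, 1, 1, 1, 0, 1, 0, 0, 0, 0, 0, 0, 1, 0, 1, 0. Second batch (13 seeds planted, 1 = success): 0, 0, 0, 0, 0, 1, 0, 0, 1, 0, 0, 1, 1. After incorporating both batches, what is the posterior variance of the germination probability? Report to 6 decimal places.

0.005447

The Beta prior is conjugate to a Binomial/Bernoulli likelihood; the update adds successes to α and failures to β.
After batch 1: Beta(8.58+6, 5.25+11) = Beta(14.58, 16.25).
After batch 2: Beta(14.58+4, 16.25+9) = Beta(18.58, 25.25).
Var = αβ/((α+β)²(α+β+1)) = 18.58·25.25/(43.83²·44.83) = 0.005447.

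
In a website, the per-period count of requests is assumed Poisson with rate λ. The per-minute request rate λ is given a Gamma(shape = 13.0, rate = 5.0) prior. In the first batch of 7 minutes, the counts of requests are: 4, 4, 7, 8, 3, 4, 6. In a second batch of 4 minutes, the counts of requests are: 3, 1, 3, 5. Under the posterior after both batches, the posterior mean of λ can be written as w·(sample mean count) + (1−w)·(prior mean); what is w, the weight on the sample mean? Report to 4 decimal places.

With a Gamma(shape α, rate β) prior, the Poisson likelihood is conjugate: the posterior is Gamma(α + ΣXᵢ, β + n).
Total number of minutes: n = 7 + 4 = 11.
Posterior mean = (α₀+S)/(β₀+n) = [n/(β₀+n)]·(S/n) + [β₀/(β₀+n)]·(α₀/β₀), so only n and β₀ enter the weight.
Weight on data w = n/(β₀+n) = 11/(5.0+11) = 11/16.0 = 0.6875.

0.6875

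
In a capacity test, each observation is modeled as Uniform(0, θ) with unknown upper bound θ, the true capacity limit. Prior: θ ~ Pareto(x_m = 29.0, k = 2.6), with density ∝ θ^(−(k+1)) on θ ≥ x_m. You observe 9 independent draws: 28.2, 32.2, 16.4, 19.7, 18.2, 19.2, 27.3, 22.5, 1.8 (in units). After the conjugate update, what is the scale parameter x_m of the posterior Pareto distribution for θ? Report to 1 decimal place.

A Pareto(scale x_m, shape k) prior on the upper bound θ of Uniform(0, θ) is conjugate: posterior is Pareto(max(x_m, max xᵢ), k + n).
Sample maximum = 32.2; prior scale x_m = 29.0 → posterior scale = max = 32.2.
Posterior shape = 2.6 + 9 = 11.6.
Posterior scale x_m = 32.2.

32.2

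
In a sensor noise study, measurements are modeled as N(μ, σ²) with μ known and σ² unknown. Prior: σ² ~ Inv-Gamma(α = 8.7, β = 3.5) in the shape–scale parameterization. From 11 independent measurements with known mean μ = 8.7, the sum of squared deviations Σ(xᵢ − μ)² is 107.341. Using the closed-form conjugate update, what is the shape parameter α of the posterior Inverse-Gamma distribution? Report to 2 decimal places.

14.20

With known mean μ and an Inverse-Gamma(α, β) prior on σ², the Normal likelihood is conjugate: posterior is Inv-Gamma(α + n/2, β + Σ(xᵢ−μ)²/2).
Posterior: Inv-Gamma(8.7 + 11/2, 3.5 + 107.341/2) = Inv-Gamma(14.20, 57.1705).
Posterior α = 14.20.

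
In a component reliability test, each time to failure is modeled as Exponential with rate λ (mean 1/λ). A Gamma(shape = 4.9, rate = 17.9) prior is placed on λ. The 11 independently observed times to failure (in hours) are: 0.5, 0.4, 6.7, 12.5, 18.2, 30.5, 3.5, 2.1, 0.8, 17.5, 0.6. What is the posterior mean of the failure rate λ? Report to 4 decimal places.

0.1430

With a Gamma(shape α, rate β) prior on the exponential rate λ, the posterior after n observations with total T = Σxᵢ is Gamma(α+n, β+T).
Sum of observations T = 93.3 hours; n = 11.
Posterior: Gamma(4.9+11, 17.9+93.3) = Gamma(15.9, 111.2).
Posterior mean of λ = α/β = 15.9/111.2 = 0.1430.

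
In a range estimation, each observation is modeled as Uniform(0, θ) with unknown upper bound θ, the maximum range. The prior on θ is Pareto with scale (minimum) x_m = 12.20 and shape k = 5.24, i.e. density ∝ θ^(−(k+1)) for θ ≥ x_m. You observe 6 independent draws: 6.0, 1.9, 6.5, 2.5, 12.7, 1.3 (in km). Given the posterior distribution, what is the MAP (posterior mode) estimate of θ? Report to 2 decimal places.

A Pareto(scale x_m, shape k) prior on the upper bound θ of Uniform(0, θ) is conjugate: posterior is Pareto(max(x_m, max xᵢ), k + n).
Sample maximum = 12.7; prior scale x_m = 12.20 → posterior scale = max = 12.70.
Posterior shape = 5.24 + 6 = 11.24.
The Pareto density is decreasing on [x_m, ∞), so the mode is x_m = 12.70.

12.70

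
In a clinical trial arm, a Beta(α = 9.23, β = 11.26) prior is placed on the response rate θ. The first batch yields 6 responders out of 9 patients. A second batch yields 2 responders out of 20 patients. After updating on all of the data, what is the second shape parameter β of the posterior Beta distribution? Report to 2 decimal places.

32.26

The Beta prior is conjugate to a Binomial/Bernoulli likelihood; the update adds successes to α and failures to β.
After batch 1: Beta(9.23+6, 11.26+3) = Beta(15.23, 14.26).
After batch 2: Beta(15.23+2, 14.26+18) = Beta(17.23, 32.26).
Posterior β = 32.26.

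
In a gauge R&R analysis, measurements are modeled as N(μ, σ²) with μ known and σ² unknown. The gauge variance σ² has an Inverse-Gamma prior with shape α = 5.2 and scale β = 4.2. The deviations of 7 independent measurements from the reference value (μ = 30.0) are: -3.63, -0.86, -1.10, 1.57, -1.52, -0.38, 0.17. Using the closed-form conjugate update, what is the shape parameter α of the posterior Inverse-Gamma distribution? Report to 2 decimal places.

8.70

With known mean μ and an Inverse-Gamma(α, β) prior on σ², the Normal likelihood is conjugate: posterior is Inv-Gamma(α + n/2, β + Σ(xᵢ−μ)²/2).
Σ(xᵢ−μ)² = (-3.63)² + (-0.86)² + (-1.10)² + (1.57)² + (-1.52)² + (-0.38)² + (0.17)² = 20.0751.
Posterior: Inv-Gamma(5.2 + 7/2, 4.2 + 20.0751/2) = Inv-Gamma(8.70, 14.23755).
Posterior α = 8.70.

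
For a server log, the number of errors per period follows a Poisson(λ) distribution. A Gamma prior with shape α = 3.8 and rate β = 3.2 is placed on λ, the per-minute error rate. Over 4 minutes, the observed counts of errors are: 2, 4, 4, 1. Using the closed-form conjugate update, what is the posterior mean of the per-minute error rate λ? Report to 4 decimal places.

With a Gamma(shape α, rate β) prior, the Poisson likelihood is conjugate: the posterior is Gamma(α + ΣXᵢ, β + n).
Sum of counts S = 11 over n = 4 minutes.
Posterior: Gamma(α+S, β+n) = Gamma(3.8+11, 3.2+4) = Gamma(14.8, 7.2).
Posterior mean = α/β = 14.8/7.2 = 2.0556.

2.0556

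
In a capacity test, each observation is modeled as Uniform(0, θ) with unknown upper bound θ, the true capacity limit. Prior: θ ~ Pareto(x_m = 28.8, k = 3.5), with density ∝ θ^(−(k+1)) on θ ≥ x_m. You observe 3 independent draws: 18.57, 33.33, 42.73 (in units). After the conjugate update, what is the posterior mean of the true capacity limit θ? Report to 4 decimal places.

A Pareto(scale x_m, shape k) prior on the upper bound θ of Uniform(0, θ) is conjugate: posterior is Pareto(max(x_m, max xᵢ), k + n).
Sample maximum = 42.73; prior scale x_m = 28.8 → posterior scale = max = 42.73.
Posterior shape = 3.5 + 3 = 6.5.
E[θ|data] = k·x_m/(k−1) = 6.5·42.73/5.5 = 50.4991.

50.4991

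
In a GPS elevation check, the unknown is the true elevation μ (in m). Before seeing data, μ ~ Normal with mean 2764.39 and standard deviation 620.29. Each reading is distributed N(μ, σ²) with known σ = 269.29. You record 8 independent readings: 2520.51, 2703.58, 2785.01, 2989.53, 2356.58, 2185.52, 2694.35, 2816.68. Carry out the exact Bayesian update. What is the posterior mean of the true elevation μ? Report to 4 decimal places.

2634.5294

For Normal data with known variance σ², a Normal(μ₀, σ₀²) prior on μ is conjugate. Posterior precision = 1/σ₀² + n/σ²; posterior mean is the precision-weighted average of μ₀ and x̄.
Σxᵢ = 2520.51 + 2703.58 + 2785.01 + 2989.53 + 2356.58 + 2185.52 + 2694.35 + 2816.68 = 21051.76, so n·x̄ = 21051.76.
σ₀² = 620.29² = 384759.6841, σ² = 269.29² = 72517.1041; σ² + n·σ₀² = 72517.1041 + 8·384759.6841 = 3150594.5769.
Posterior mean = (μ₀/σ₀² + n·x̄/σ²)/(1/σ₀² + n/σ²) = (σ²·μ₀ + σ₀²·n·x̄)/(σ² + n·σ₀²) = (72517.1041·2764.39 + 384759.6841·21051.76)/3150594.5769 = 8300334084.752015/3150594.5769 = 2634.5294.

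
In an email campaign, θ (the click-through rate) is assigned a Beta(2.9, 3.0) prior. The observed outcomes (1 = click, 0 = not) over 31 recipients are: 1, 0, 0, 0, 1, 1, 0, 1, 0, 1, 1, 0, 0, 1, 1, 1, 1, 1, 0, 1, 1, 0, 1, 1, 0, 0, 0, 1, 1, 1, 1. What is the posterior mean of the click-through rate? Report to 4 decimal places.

The Beta prior is conjugate to a Binomial/Bernoulli likelihood; the update adds successes to α and failures to β.
Posterior: Beta(α+k, β+n−k) = Beta(2.9+19, 3.0+12) = Beta(21.9, 15.0).
Posterior mean = α/(α+β) = 21.9/36.9 = 0.5935.

0.5935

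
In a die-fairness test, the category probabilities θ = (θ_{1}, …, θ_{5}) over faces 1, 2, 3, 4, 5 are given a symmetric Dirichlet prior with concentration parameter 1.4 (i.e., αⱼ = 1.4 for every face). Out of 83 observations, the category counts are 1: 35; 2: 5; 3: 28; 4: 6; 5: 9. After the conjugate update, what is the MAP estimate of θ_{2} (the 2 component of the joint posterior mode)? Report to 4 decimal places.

0.0635

The Dirichlet prior is conjugate to the Multinomial likelihood: each posterior αⱼ = prior αⱼ + observed count nⱼ.
Posterior concentration: (36.4, 6.4, 29.4, 7.4, 10.4), total = 90.0.
Joint mode component: (α_{2}−1)/(Σα−K) = 5.4/85.0 = 0.0635.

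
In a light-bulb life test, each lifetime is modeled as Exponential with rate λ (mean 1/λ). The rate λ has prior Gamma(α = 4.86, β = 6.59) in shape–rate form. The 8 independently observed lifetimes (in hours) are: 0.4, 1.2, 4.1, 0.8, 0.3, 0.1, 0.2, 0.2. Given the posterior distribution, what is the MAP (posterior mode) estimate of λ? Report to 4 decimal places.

With a Gamma(shape α, rate β) prior on the exponential rate λ, the posterior after n observations with total T = Σxᵢ is Gamma(α+n, β+T).
Sum of observations T = 7.3 hours; n = 8.
Posterior: Gamma(4.86+8, 6.59+7.3) = Gamma(12.86, 13.89).
Mode = (α−1)/β = 0.8539.

0.8539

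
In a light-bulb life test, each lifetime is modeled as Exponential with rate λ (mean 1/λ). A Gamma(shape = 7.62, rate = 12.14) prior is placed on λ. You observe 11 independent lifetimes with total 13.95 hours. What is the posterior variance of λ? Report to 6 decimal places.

0.027355

With a Gamma(shape α, rate β) prior on the exponential rate λ, the posterior after n observations with total T = Σxᵢ is Gamma(α+n, β+T).
Posterior: Gamma(7.62+11, 12.14+13.95) = Gamma(18.62, 26.09).
Var = α/β² = 0.027355.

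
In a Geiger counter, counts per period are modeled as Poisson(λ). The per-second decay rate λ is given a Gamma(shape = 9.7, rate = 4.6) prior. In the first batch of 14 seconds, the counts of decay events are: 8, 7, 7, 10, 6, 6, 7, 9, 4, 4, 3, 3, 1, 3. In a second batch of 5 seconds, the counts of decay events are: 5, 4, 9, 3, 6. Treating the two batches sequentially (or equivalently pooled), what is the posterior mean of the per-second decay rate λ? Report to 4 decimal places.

With a Gamma(shape α, rate β) prior, the Poisson likelihood is conjugate: the posterior is Gamma(α + ΣXᵢ, β + n).
Batch 1: sum of counts S = 78 over n = 14 seconds.
After batch 1: Gamma(α+S, β+n) = Gamma(9.7+78, 4.6+14) = Gamma(87.7, 18.6).
Batch 2: sum of counts S = 27 over n = 5 seconds.
After batch 2: Gamma(α+S, β+n) = Gamma(87.7+27, 18.6+5) = Gamma(114.7, 23.6).
Posterior mean = α/β = 114.7/23.6 = 4.8602.

4.8602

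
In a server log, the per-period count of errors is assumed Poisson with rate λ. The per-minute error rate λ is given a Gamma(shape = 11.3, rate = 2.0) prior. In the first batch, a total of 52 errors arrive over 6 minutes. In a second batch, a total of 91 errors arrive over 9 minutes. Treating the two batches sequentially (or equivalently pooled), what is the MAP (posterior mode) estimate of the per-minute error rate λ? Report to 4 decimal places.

9.0176

With a Gamma(shape α, rate β) prior, the Poisson likelihood is conjugate: the posterior is Gamma(α + ΣXᵢ, β + n).
After batch 1: Gamma(α+S, β+n) = Gamma(11.3+52, 2.0+6) = Gamma(63.3, 8.0).
After batch 2: Gamma(α+S, β+n) = Gamma(63.3+91, 8.0+9) = Gamma(154.3, 17.0).
Mode of Gamma(α,β) for α≥1 is (α−1)/β = 153.3/17.0 = 9.0176.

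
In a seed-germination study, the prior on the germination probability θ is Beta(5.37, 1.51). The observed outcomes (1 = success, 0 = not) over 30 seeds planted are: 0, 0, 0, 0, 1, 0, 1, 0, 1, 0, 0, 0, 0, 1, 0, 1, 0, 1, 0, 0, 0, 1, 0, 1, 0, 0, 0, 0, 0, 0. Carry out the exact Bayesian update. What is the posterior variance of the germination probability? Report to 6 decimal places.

The Beta prior is conjugate to a Binomial/Bernoulli likelihood; the update adds successes to α and failures to β.
Posterior: Beta(α+k, β+n−k) = Beta(5.37+8, 1.51+22) = Beta(13.37, 23.51).
Var = αβ/((α+β)²(α+β+1)) = 13.37·23.51/(36.88²·37.88) = 0.006101.

0.006101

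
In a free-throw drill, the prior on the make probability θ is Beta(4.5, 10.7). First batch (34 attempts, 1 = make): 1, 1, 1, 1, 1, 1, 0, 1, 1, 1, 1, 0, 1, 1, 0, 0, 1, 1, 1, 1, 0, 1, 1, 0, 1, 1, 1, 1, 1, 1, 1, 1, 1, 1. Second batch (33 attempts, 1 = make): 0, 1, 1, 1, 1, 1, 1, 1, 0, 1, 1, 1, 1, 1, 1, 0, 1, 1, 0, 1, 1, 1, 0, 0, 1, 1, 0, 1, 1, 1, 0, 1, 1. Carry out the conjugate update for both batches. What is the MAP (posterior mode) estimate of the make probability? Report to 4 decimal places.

0.7045

The Beta prior is conjugate to a Binomial/Bernoulli likelihood; the update adds successes to α and failures to β.
After batch 1: Beta(4.5+28, 10.7+6) = Beta(32.5, 16.7).
After batch 2: Beta(32.5+25, 16.7+8) = Beta(57.5, 24.7).
Mode of Beta(a,b) for a,b>1 is (a−1)/(a+b−2) = 56.5/80.2 = 0.7045.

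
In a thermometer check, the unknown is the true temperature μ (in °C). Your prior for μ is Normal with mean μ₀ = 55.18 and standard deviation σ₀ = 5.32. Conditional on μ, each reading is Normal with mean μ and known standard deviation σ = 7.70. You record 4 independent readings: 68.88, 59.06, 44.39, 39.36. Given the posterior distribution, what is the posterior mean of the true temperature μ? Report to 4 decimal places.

53.6984

For Normal data with known variance σ², a Normal(μ₀, σ₀²) prior on μ is conjugate. Posterior precision = 1/σ₀² + n/σ²; posterior mean is the precision-weighted average of μ₀ and x̄.
Σxᵢ = 68.88 + 59.06 + 44.39 + 39.36 = 211.69, so n·x̄ = 211.69.
σ₀² = 5.32² = 28.3024, σ² = 7.70² = 59.29; σ² + n·σ₀² = 59.29 + 4·28.3024 = 172.4996.
Posterior mean = (μ₀/σ₀² + n·x̄/σ²)/(1/σ₀² + n/σ²) = (σ²·μ₀ + σ₀²·n·x̄)/(σ² + n·σ₀²) = (59.29·55.18 + 28.3024·211.69)/172.4996 = 9262.957256/172.4996 = 53.6984.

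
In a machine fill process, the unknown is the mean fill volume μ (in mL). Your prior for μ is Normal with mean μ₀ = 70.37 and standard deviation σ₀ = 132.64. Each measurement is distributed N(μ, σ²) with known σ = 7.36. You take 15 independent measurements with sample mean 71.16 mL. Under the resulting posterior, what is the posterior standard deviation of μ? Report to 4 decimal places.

For Normal data with known variance σ², a Normal(μ₀, σ₀²) prior on μ is conjugate. Posterior precision = 1/σ₀² + n/σ²; posterior mean is the precision-weighted average of μ₀ and x̄.
σ₀² = 132.64² = 17593.3696, σ² = 7.36² = 54.1696; σ² + n·σ₀² = 54.1696 + 15·17593.3696 = 263954.7136.
Posterior precision = 1/σ₀² + n/σ² = 1/17593.3696 + 15/54.1696 = (σ² + n·σ₀²)/(σ₀²σ²) = 263954.7136/(17593.3696·54.1696); posterior variance σₙ² = σ₀²σ²/(σ² + n·σ₀²) = 17593.3696·54.1696/263954.7136 = 3.610566.
Posterior SD = √σₙ² = √(17593.3696·54.1696/263954.7136) = 1.9001.

1.9001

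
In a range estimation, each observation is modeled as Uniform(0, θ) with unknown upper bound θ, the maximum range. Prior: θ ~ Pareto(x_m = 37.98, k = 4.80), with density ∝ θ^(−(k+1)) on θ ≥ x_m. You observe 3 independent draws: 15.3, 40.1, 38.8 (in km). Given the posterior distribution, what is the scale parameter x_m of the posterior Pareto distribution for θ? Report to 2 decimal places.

40.10

A Pareto(scale x_m, shape k) prior on the upper bound θ of Uniform(0, θ) is conjugate: posterior is Pareto(max(x_m, max xᵢ), k + n).
Sample maximum = 40.1; prior scale x_m = 37.98 → posterior scale = max = 40.10.
Posterior shape = 4.80 + 3 = 7.80.
Posterior scale x_m = 40.10.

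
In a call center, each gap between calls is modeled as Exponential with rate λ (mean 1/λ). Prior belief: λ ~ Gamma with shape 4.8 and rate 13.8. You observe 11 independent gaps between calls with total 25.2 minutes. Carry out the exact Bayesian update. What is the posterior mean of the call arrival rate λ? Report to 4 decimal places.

With a Gamma(shape α, rate β) prior on the exponential rate λ, the posterior after n observations with total T = Σxᵢ is Gamma(α+n, β+T).
Posterior: Gamma(4.8+11, 13.8+25.2) = Gamma(15.8, 39.0).
Posterior mean of λ = α/β = 15.8/39.0 = 0.4051.

0.4051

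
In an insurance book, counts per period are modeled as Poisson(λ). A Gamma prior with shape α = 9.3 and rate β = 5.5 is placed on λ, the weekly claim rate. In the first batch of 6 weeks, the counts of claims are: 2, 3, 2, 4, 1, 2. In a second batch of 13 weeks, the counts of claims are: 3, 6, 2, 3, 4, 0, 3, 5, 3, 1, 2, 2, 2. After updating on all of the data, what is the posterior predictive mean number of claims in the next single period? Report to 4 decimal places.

With a Gamma(shape α, rate β) prior, the Poisson likelihood is conjugate: the posterior is Gamma(α + ΣXᵢ, β + n).
Batch 1: sum of counts S = 14 over n = 6 weeks.
After batch 1: Gamma(α+S, β+n) = Gamma(9.3+14, 5.5+6) = Gamma(23.3, 11.5).
Batch 2: sum of counts S = 36 over n = 13 weeks.
After batch 2: Gamma(α+S, β+n) = Gamma(23.3+36, 11.5+13) = Gamma(59.3, 24.5).
The predictive distribution for one future period is NegBinom with mean α/β = 2.4204.

2.4204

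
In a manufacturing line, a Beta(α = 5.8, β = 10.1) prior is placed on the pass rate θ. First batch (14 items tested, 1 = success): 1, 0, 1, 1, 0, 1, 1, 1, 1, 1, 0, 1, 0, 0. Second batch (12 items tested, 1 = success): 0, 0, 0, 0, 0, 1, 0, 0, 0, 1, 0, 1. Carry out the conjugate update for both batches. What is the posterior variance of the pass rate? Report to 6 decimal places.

0.005696

The Beta prior is conjugate to a Binomial/Bernoulli likelihood; the update adds successes to α and failures to β.
After batch 1: Beta(5.8+9, 10.1+5) = Beta(14.8, 15.1).
After batch 2: Beta(14.8+3, 15.1+9) = Beta(17.8, 24.1).
Var = αβ/((α+β)²(α+β+1)) = 17.8·24.1/(41.9²·42.9) = 0.005696.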